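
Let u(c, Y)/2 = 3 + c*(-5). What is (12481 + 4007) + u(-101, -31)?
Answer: 17504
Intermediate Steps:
u(c, Y) = 6 - 10*c (u(c, Y) = 2*(3 + c*(-5)) = 2*(3 - 5*c) = 6 - 10*c)
(12481 + 4007) + u(-101, -31) = (12481 + 4007) + (6 - 10*(-101)) = 16488 + (6 + 1010) = 16488 + 1016 = 17504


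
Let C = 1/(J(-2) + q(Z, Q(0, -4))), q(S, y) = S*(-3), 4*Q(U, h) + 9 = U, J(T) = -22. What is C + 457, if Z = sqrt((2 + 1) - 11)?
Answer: 127035/278 + 3*I*sqrt(2)/278 ≈ 456.96 + 0.015261*I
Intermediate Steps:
Q(U, h) = -9/4 + U/4
Z = 2*I*sqrt(2) (Z = sqrt(3 - 11) = sqrt(-8) = 2*I*sqrt(2) ≈ 2.8284*I)
q(S, y) = -3*S
C = 1/(-22 - 6*I*sqrt(2)) ≈ -0.039568 + 0.015261*I
C + 457 = I/(2*(-11*I + 3*sqrt(2))) + 457 = 457 + I/(2*(-11*I + 3*sqrt(2)))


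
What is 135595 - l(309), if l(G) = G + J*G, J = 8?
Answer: 132814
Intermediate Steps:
l(G) = 9*G (l(G) = G + 8*G = 9*G)
135595 - l(309) = 135595 - 9*309 = 135595 - 1*2781 = 135595 - 2781 = 132814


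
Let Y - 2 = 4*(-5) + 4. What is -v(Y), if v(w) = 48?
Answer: -48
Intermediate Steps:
Y = -14 (Y = 2 + (4*(-5) + 4) = 2 + (-20 + 4) = 2 - 16 = -14)
-v(Y) = -1*48 = -48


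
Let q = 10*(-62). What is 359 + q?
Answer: -261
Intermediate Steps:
q = -620
359 + q = 359 - 620 = -261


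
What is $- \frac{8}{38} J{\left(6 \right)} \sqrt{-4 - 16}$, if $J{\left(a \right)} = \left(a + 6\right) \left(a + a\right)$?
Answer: $- \frac{1152 i \sqrt{5}}{19} \approx - 135.58 i$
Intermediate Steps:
$J{\left(a \right)} = 2 a \left(6 + a\right)$ ($J{\left(a \right)} = \left(6 + a\right) 2 a = 2 a \left(6 + a\right)$)
$- \frac{8}{38} J{\left(6 \right)} \sqrt{-4 - 16} = - \frac{8}{38} \cdot 2 \cdot 6 \left(6 + 6\right) \sqrt{-4 - 16} = \left(-8\right) \frac{1}{38} \cdot 2 \cdot 6 \cdot 12 \sqrt{-20} = \left(- \frac{4}{19}\right) 144 \cdot 2 i \sqrt{5} = - \frac{576 \cdot 2 i \sqrt{5}}{19} = - \frac{1152 i \sqrt{5}}{19}$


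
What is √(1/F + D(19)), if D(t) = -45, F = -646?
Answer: I*√18779866/646 ≈ 6.7083*I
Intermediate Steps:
√(1/F + D(19)) = √(1/(-646) - 45) = √(-1/646 - 45) = √(-29071/646) = I*√18779866/646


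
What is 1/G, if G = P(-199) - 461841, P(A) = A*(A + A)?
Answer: -1/382639 ≈ -2.6134e-6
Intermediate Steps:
P(A) = 2*A**2 (P(A) = A*(2*A) = 2*A**2)
G = -382639 (G = 2*(-199)**2 - 461841 = 2*39601 - 461841 = 79202 - 461841 = -382639)
1/G = 1/(-382639) = -1/382639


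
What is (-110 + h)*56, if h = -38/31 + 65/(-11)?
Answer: -2236808/341 ≈ -6559.6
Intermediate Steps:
h = -2433/341 (h = -38*1/31 + 65*(-1/11) = -38/31 - 65/11 = -2433/341 ≈ -7.1349)
(-110 + h)*56 = (-110 - 2433/341)*56 = -39943/341*56 = -2236808/341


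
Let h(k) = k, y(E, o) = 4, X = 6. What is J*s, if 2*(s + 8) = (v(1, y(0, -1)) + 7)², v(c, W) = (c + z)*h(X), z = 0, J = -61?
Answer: -9333/2 ≈ -4666.5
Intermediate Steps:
v(c, W) = 6*c (v(c, W) = (c + 0)*6 = c*6 = 6*c)
s = 153/2 (s = -8 + (6*1 + 7)²/2 = -8 + (6 + 7)²/2 = -8 + (½)*13² = -8 + (½)*169 = -8 + 169/2 = 153/2 ≈ 76.500)
J*s = -61*153/2 = -9333/2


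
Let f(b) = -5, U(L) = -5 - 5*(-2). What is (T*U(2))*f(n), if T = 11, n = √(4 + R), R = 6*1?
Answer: -275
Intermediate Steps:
R = 6
U(L) = 5 (U(L) = -5 + 10 = 5)
n = √10 (n = √(4 + 6) = √10 ≈ 3.1623)
(T*U(2))*f(n) = (11*5)*(-5) = 55*(-5) = -275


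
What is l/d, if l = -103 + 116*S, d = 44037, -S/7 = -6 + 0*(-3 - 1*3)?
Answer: 4769/44037 ≈ 0.10830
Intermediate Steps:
S = 42 (S = -7*(-6 + 0*(-3 - 1*3)) = -7*(-6 + 0*(-3 - 3)) = -7*(-6 + 0*(-6)) = -7*(-6 + 0) = -7*(-6) = 42)
l = 4769 (l = -103 + 116*42 = -103 + 4872 = 4769)
l/d = 4769/44037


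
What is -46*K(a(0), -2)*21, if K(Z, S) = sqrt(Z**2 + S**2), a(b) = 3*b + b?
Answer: -1932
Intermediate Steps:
a(b) = 4*b
K(Z, S) = sqrt(S**2 + Z**2)
-46*K(a(0), -2)*21 = -46*sqrt((-2)**2 + (4*0)**2)*21 = -46*sqrt(4 + 0**2)*21 = -46*sqrt(4 + 0)*21 = -46*sqrt(4)*21 = -46*2*21 = -92*21 = -1932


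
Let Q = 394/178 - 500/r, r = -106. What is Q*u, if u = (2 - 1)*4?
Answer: 130764/4717 ≈ 27.722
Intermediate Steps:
Q = 32691/4717 (Q = 394/178 - 500/(-106) = 394*(1/178) - 500*(-1/106) = 197/89 + 250/53 = 32691/4717 ≈ 6.9305)
u = 4 (u = 1*4 = 4)
Q*u = (32691/4717)*4 = 130764/4717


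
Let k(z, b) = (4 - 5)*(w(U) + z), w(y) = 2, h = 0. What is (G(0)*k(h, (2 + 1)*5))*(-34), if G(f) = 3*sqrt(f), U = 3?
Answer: 0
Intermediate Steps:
k(z, b) = -2 - z (k(z, b) = (4 - 5)*(2 + z) = -(2 + z) = -2 - z)
(G(0)*k(h, (2 + 1)*5))*(-34) = ((3*sqrt(0))*(-2 - 1*0))*(-34) = ((3*0)*(-2 + 0))*(-34) = (0*(-2))*(-34) = 0*(-34) = 0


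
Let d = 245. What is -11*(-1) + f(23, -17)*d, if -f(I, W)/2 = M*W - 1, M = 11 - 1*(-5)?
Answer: 133781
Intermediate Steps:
M = 16 (M = 11 + 5 = 16)
f(I, W) = 2 - 32*W (f(I, W) = -2*(16*W - 1) = -2*(-1 + 16*W) = 2 - 32*W)
-11*(-1) + f(23, -17)*d = -11*(-1) + (2 - 32*(-17))*245 = 11 + (2 + 544)*245 = 11 + 546*245 = 11 + 133770 = 133781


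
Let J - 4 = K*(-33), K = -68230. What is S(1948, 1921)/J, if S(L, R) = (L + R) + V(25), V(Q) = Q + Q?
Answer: 3919/2251594 ≈ 0.0017405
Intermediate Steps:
V(Q) = 2*Q
S(L, R) = 50 + L + R (S(L, R) = (L + R) + 2*25 = (L + R) + 50 = 50 + L + R)
J = 2251594 (J = 4 - 68230*(-33) = 4 + 2251590 = 2251594)
S(1948, 1921)/J = (50 + 1948 + 1921)/2251594 = 3919*(1/2251594) = 3919/2251594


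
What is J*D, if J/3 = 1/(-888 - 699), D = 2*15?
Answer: -30/529 ≈ -0.056711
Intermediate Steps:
D = 30
J = -1/529 (J = 3/(-888 - 699) = 3/(-1587) = 3*(-1/1587) = -1/529 ≈ -0.0018904)
J*D = -1/529*30 = -30/529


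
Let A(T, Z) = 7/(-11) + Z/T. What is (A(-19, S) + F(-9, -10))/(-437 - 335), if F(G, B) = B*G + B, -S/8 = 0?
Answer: -873/8492 ≈ -0.10280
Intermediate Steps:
S = 0 (S = -8*0 = 0)
F(G, B) = B + B*G
A(T, Z) = -7/11 + Z/T (A(T, Z) = 7*(-1/11) + Z/T = -7/11 + Z/T)
(A(-19, S) + F(-9, -10))/(-437 - 335) = ((-7/11 + 0/(-19)) - 10*(1 - 9))/(-437 - 335) = ((-7/11 + 0*(-1/19)) - 10*(-8))/(-772) = ((-7/11 + 0) + 80)*(-1/772) = (-7/11 + 80)*(-1/772) = (873/11)*(-1/772) = -873/8492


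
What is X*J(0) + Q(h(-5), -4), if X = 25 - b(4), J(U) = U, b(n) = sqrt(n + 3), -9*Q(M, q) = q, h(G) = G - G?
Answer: 4/9 ≈ 0.44444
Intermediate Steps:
h(G) = 0
Q(M, q) = -q/9
b(n) = sqrt(3 + n)
X = 25 - sqrt(7) (X = 25 - sqrt(3 + 4) = 25 - sqrt(7) ≈ 22.354)
X*J(0) + Q(h(-5), -4) = (25 - sqrt(7))*0 - 1/9*(-4) = 0 + 4/9 = 4/9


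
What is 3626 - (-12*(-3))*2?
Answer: 3554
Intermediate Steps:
3626 - (-12*(-3))*2 = 3626 - 36*2 = 3626 - 1*72 = 3626 - 72 = 3554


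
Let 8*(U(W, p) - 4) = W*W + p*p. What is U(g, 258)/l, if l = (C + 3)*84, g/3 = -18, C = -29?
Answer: -8689/2184 ≈ -3.9785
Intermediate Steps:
g = -54 (g = 3*(-18) = -54)
U(W, p) = 4 + W²/8 + p²/8 (U(W, p) = 4 + (W*W + p*p)/8 = 4 + (W² + p²)/8 = 4 + (W²/8 + p²/8) = 4 + W²/8 + p²/8)
l = -2184 (l = (-29 + 3)*84 = -26*84 = -2184)
U(g, 258)/l = (4 + (⅛)*(-54)² + (⅛)*258²)/(-2184) = (4 + (⅛)*2916 + (⅛)*66564)*(-1/2184) = (4 + 729/2 + 16641/2)*(-1/2184) = 8689*(-1/2184) = -8689/2184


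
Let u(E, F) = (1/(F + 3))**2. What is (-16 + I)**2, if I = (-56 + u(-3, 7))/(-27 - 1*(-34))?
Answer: 282206401/490000 ≈ 575.93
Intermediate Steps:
u(E, F) = (3 + F)**(-2) (u(E, F) = (1/(3 + F))**2 = (3 + F)**(-2))
I = -5599/700 (I = (-56 + (3 + 7)**(-2))/(-27 - 1*(-34)) = (-56 + 10**(-2))/(-27 + 34) = (-56 + 1/100)/7 = -5599/100*1/7 = -5599/700 ≈ -7.9986)
(-16 + I)**2 = (-16 - 5599/700)**2 = (-16799/700)**2 = 282206401/490000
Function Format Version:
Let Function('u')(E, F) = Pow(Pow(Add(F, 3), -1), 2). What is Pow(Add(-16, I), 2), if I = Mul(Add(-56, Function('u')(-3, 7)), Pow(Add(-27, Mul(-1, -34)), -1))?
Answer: Rational(282206401, 490000) ≈ 575.93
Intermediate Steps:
Function('u')(E, F) = Pow(Add(3, F), -2) (Function('u')(E, F) = Pow(Pow(Add(3, F), -1), 2) = Pow(Add(3, F), -2))
I = Rational(-5599, 700) (I = Mul(Add(-56, Pow(Add(3, 7), -2)), Pow(Add(-27, Mul(-1, -34)), -1)) = Mul(Add(-56, Pow(10, -2)), Pow(Add(-27, 34), -1)) = Mul(Add(-56, Rational(1, 100)), Pow(7, -1)) = Mul(Rational(-5599, 100), Rational(1, 7)) = Rational(-5599, 700) ≈ -7.9986)
Pow(Add(-16, I), 2) = Pow(Add(-16, Rational(-5599, 700)), 2) = Pow(Rational(-16799, 700), 2) = Rational(282206401, 490000)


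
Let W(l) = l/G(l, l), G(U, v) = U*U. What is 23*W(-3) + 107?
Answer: 298/3 ≈ 99.333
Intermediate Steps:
G(U, v) = U²
W(l) = 1/l (W(l) = l/(l²) = l/l² = 1/l)
23*W(-3) + 107 = 23/(-3) + 107 = 23*(-⅓) + 107 = -23/3 + 107 = 298/3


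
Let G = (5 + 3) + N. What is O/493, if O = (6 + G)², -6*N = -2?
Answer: 1849/4437 ≈ 0.41672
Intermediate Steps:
N = ⅓ (N = -⅙*(-2) = ⅓ ≈ 0.33333)
G = 25/3 (G = (5 + 3) + ⅓ = 8 + ⅓ = 25/3 ≈ 8.3333)
O = 1849/9 (O = (6 + 25/3)² = (43/3)² = 1849/9 ≈ 205.44)
O/493 = (1849/9)/493 = (1849/9)*(1/493) = 1849/4437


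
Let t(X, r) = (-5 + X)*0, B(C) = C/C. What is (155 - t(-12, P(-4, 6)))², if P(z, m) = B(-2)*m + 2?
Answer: 24025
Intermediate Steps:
B(C) = 1
P(z, m) = 2 + m (P(z, m) = 1*m + 2 = m + 2 = 2 + m)
t(X, r) = 0
(155 - t(-12, P(-4, 6)))² = (155 - 1*0)² = (155 + 0)² = 155² = 24025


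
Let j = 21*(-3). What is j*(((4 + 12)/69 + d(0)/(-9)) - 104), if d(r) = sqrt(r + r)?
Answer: 150360/23 ≈ 6537.4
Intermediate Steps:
d(r) = sqrt(2)*sqrt(r) (d(r) = sqrt(2*r) = sqrt(2)*sqrt(r))
j = -63
j*(((4 + 12)/69 + d(0)/(-9)) - 104) = -63*(((4 + 12)/69 + (sqrt(2)*sqrt(0))/(-9)) - 104) = -63*((16*(1/69) + (sqrt(2)*0)*(-1/9)) - 104) = -63*((16/69 + 0*(-1/9)) - 104) = -63*((16/69 + 0) - 104) = -63*(16/69 - 104) = -63*(-7160/69) = 150360/23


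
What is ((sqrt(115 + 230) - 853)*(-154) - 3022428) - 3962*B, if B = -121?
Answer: -2411664 - 154*sqrt(345) ≈ -2.4145e+6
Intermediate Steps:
((sqrt(115 + 230) - 853)*(-154) - 3022428) - 3962*B = ((sqrt(115 + 230) - 853)*(-154) - 3022428) - 3962*(-121) = ((sqrt(345) - 853)*(-154) - 3022428) + 479402 = ((-853 + sqrt(345))*(-154) - 3022428) + 479402 = ((131362 - 154*sqrt(345)) - 3022428) + 479402 = (-2891066 - 154*sqrt(345)) + 479402 = -2411664 - 154*sqrt(345)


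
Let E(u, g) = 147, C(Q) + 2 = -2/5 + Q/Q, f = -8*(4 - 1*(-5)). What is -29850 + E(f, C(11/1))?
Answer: -29703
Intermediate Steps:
f = -72 (f = -8*(4 + 5) = -8*9 = -72)
C(Q) = -7/5 (C(Q) = -2 + (-2/5 + Q/Q) = -2 + (-2*1/5 + 1) = -2 + (-2/5 + 1) = -2 + 3/5 = -7/5)
-29850 + E(f, C(11/1)) = -29850 + 147 = -29703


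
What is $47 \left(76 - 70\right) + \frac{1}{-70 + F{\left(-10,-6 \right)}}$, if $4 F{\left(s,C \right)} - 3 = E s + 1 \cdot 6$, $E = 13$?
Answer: $\frac{113078}{401} \approx 281.99$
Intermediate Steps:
$F{\left(s,C \right)} = \frac{9}{4} + \frac{13 s}{4}$ ($F{\left(s,C \right)} = \frac{3}{4} + \frac{13 s + 1 \cdot 6}{4} = \frac{3}{4} + \frac{13 s + 6}{4} = \frac{3}{4} + \frac{6 + 13 s}{4} = \frac{3}{4} + \left(\frac{3}{2} + \frac{13 s}{4}\right) = \frac{9}{4} + \frac{13 s}{4}$)
$47 \left(76 - 70\right) + \frac{1}{-70 + F{\left(-10,-6 \right)}} = 47 \left(76 - 70\right) + \frac{1}{-70 + \left(\frac{9}{4} + \frac{13}{4} \left(-10\right)\right)} = 47 \left(76 - 70\right) + \frac{1}{-70 + \left(\frac{9}{4} - \frac{65}{2}\right)} = 47 \cdot 6 + \frac{1}{-70 - \frac{121}{4}} = 282 + \frac{1}{- \frac{401}{4}} = 282 - \frac{4}{401} = \frac{113078}{401}$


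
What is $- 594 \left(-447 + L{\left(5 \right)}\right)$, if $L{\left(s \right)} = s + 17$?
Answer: $252450$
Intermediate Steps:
$L{\left(s \right)} = 17 + s$
$- 594 \left(-447 + L{\left(5 \right)}\right) = - 594 \left(-447 + \left(17 + 5\right)\right) = - 594 \left(-447 + 22\right) = \left(-594\right) \left(-425\right) = 252450$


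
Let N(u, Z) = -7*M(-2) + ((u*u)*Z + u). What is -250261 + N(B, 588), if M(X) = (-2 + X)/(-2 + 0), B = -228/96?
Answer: -3951371/16 ≈ -2.4696e+5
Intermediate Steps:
B = -19/8 (B = -228*1/96 = -19/8 ≈ -2.3750)
M(X) = 1 - X/2 (M(X) = (-2 + X)/(-2) = (-2 + X)*(-½) = 1 - X/2)
N(u, Z) = -14 + u + Z*u² (N(u, Z) = -7*(1 - ½*(-2)) + ((u*u)*Z + u) = -7*(1 + 1) + (u²*Z + u) = -7*2 + (Z*u² + u) = -14 + (u + Z*u²) = -14 + u + Z*u²)
-250261 + N(B, 588) = -250261 + (-14 - 19/8 + 588*(-19/8)²) = -250261 + (-14 - 19/8 + 588*(361/64)) = -250261 + (-14 - 19/8 + 53067/16) = -250261 + 52805/16 = -3951371/16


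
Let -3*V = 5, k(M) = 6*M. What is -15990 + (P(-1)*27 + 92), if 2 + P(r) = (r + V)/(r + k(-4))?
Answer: -398728/25 ≈ -15949.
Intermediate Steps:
V = -5/3 (V = -⅓*5 = -5/3 ≈ -1.6667)
P(r) = -2 + (-5/3 + r)/(-24 + r) (P(r) = -2 + (r - 5/3)/(r + 6*(-4)) = -2 + (-5/3 + r)/(r - 24) = -2 + (-5/3 + r)/(-24 + r))
-15990 + (P(-1)*27 + 92) = -15990 + (((139/3 - 1*(-1))/(-24 - 1))*27 + 92) = -15990 + (((139/3 + 1)/(-25))*27 + 92) = -15990 + (-1/25*142/3*27 + 92) = -15990 + (-142/75*27 + 92) = -15990 + (-1278/25 + 92) = -15990 + 1022/25 = -398728/25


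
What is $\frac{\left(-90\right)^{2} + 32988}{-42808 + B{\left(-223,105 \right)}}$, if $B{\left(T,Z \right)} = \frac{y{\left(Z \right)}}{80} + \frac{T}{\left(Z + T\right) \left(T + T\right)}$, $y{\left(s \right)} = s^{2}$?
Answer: $- \frac{12929024}{13426887} \approx -0.96292$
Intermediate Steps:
$B{\left(T,Z \right)} = \frac{1}{2 \left(T + Z\right)} + \frac{Z^{2}}{80}$ ($B{\left(T,Z \right)} = \frac{Z^{2}}{80} + \frac{T}{\left(Z + T\right) \left(T + T\right)} = Z^{2} \cdot \frac{1}{80} + \frac{T}{\left(T + Z\right) 2 T} = \frac{Z^{2}}{80} + \frac{T}{2 T \left(T + Z\right)} = \frac{Z^{2}}{80} + T \frac{1}{2 T \left(T + Z\right)} = \frac{Z^{2}}{80} + \frac{1}{2 \left(T + Z\right)} = \frac{1}{2 \left(T + Z\right)} + \frac{Z^{2}}{80}$)
$\frac{\left(-90\right)^{2} + 32988}{-42808 + B{\left(-223,105 \right)}} = \frac{\left(-90\right)^{2} + 32988}{-42808 + \frac{40 + 105^{3} - 223 \cdot 105^{2}}{80 \left(-223 + 105\right)}} = \frac{8100 + 32988}{-42808 + \frac{40 + 1157625 - 2458575}{80 \left(-118\right)}} = \frac{41088}{-42808 + \frac{1}{80} \left(- \frac{1}{118}\right) \left(40 + 1157625 - 2458575\right)} = \frac{41088}{-42808 + \frac{1}{80} \left(- \frac{1}{118}\right) \left(-1300910\right)} = \frac{41088}{-42808 + \frac{130091}{944}} = \frac{41088}{- \frac{40280661}{944}} = 41088 \left(- \frac{944}{40280661}\right) = - \frac{12929024}{13426887}$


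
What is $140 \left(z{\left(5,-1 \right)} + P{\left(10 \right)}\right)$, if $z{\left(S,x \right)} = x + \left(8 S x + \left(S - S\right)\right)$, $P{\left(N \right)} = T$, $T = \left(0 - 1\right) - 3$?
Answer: $-6300$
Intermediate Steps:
$T = -4$ ($T = -1 - 3 = -4$)
$P{\left(N \right)} = -4$
$z{\left(S,x \right)} = x + 8 S x$ ($z{\left(S,x \right)} = x + \left(8 S x + 0\right) = x + 8 S x$)
$140 \left(z{\left(5,-1 \right)} + P{\left(10 \right)}\right) = 140 \left(- (1 + 8 \cdot 5) - 4\right) = 140 \left(- (1 + 40) - 4\right) = 140 \left(\left(-1\right) 41 - 4\right) = 140 \left(-41 - 4\right) = 140 \left(-45\right) = -6300$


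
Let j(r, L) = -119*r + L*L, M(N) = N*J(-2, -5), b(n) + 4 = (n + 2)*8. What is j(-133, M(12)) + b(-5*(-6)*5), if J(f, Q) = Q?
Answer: 20639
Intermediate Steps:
b(n) = 12 + 8*n (b(n) = -4 + (n + 2)*8 = -4 + (2 + n)*8 = -4 + (16 + 8*n) = 12 + 8*n)
M(N) = -5*N (M(N) = N*(-5) = -5*N)
j(r, L) = L² - 119*r (j(r, L) = -119*r + L² = L² - 119*r)
j(-133, M(12)) + b(-5*(-6)*5) = ((-5*12)² - 119*(-133)) + (12 + 8*(-5*(-6)*5)) = ((-60)² + 15827) + (12 + 8*(30*5)) = (3600 + 15827) + (12 + 8*150) = 19427 + (12 + 1200) = 19427 + 1212 = 20639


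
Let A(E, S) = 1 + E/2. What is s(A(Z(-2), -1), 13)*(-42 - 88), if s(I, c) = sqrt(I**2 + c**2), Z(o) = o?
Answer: -1690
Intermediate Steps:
A(E, S) = 1 + E/2 (A(E, S) = 1 + E*(1/2) = 1 + E/2)
s(A(Z(-2), -1), 13)*(-42 - 88) = sqrt((1 + (1/2)*(-2))**2 + 13**2)*(-42 - 88) = sqrt((1 - 1)**2 + 169)*(-130) = sqrt(0**2 + 169)*(-130) = sqrt(0 + 169)*(-130) = sqrt(169)*(-130) = 13*(-130) = -1690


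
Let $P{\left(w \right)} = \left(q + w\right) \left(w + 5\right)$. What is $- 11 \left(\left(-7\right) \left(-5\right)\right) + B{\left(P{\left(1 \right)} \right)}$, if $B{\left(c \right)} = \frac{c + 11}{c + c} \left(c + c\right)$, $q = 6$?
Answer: $-332$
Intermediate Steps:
$P{\left(w \right)} = \left(5 + w\right) \left(6 + w\right)$ ($P{\left(w \right)} = \left(6 + w\right) \left(w + 5\right) = \left(6 + w\right) \left(5 + w\right) = \left(5 + w\right) \left(6 + w\right)$)
$B{\left(c \right)} = 11 + c$ ($B{\left(c \right)} = \frac{11 + c}{2 c} 2 c = 11 + c$)
$- 11 \left(\left(-7\right) \left(-5\right)\right) + B{\left(P{\left(1 \right)} \right)} = - 11 \left(\left(-7\right) \left(-5\right)\right) + \left(11 + \left(30 + 1^{2} + 11 \cdot 1\right)\right) = \left(-11\right) 35 + \left(11 + \left(30 + 1 + 11\right)\right) = -385 + \left(11 + 42\right) = -385 + 53 = -332$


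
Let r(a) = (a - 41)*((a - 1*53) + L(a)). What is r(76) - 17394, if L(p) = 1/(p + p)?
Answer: -2521493/152 ≈ -16589.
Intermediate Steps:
L(p) = 1/(2*p)
r(a) = (-41 + a)*(-53 + a + 1/(2*a)) (r(a) = (a - 41)*((a - 1*53) + 1/(2*a)) = (-41 + a)*((a - 53) + 1/(2*a)) = (-41 + a)*((-53 + a) + 1/(2*a)) = (-41 + a)*(-53 + a + 1/(2*a)))
r(76) - 17394 = (4347/2 + 76**2 - 94*76 - 41/2/76) - 17394 = (4347/2 + 5776 - 7144 - 41/2*1/76) - 17394 = (4347/2 + 5776 - 7144 - 41/152) - 17394 = 122395/152 - 17394 = -2521493/152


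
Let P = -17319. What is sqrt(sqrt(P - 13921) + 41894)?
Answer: sqrt(41894 + 2*I*sqrt(7810)) ≈ 204.68 + 0.4318*I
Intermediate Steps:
sqrt(sqrt(P - 13921) + 41894) = sqrt(sqrt(-17319 - 13921) + 41894) = sqrt(sqrt(-31240) + 41894) = sqrt(2*I*sqrt(7810) + 41894) = sqrt(41894 + 2*I*sqrt(7810))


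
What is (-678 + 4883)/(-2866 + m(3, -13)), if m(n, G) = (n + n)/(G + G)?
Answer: -54665/37261 ≈ -1.4671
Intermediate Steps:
m(n, G) = n/G (m(n, G) = (2*n)/((2*G)) = (2*n)*(1/(2*G)) = n/G)
(-678 + 4883)/(-2866 + m(3, -13)) = (-678 + 4883)/(-2866 + 3/(-13)) = 4205/(-2866 + 3*(-1/13)) = 4205/(-2866 - 3/13) = 4205/(-37261/13) = 4205*(-13/37261) = -54665/37261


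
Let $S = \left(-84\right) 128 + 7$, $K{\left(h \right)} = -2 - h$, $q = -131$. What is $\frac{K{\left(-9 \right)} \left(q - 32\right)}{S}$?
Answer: $\frac{163}{1535} \approx 0.10619$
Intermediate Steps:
$S = -10745$ ($S = -10752 + 7 = -10745$)
$\frac{K{\left(-9 \right)} \left(q - 32\right)}{S} = \frac{\left(-2 - -9\right) \left(-131 - 32\right)}{-10745} = \left(-2 + 9\right) \left(-163\right) \left(- \frac{1}{10745}\right) = 7 \left(-163\right) \left(- \frac{1}{10745}\right) = \left(-1141\right) \left(- \frac{1}{10745}\right) = \frac{163}{1535}$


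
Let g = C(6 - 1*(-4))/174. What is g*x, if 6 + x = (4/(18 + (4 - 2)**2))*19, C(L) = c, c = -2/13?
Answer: 28/12441 ≈ 0.0022506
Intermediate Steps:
c = -2/13 (c = -2*1/13 = -2/13 ≈ -0.15385)
C(L) = -2/13
g = -1/1131 (g = -2/13/174 = -2/13*1/174 = -1/1131 ≈ -0.00088417)
x = -28/11 (x = -6 + (4/(18 + (4 - 2)**2))*19 = -6 + (4/(18 + 2**2))*19 = -6 + (4/(18 + 4))*19 = -6 + (4/22)*19 = -6 + (4*(1/22))*19 = -6 + (2/11)*19 = -6 + 38/11 = -28/11 ≈ -2.5455)
g*x = -1/1131*(-28/11) = 28/12441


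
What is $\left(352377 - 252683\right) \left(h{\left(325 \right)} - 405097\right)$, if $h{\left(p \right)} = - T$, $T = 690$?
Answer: $-40454529178$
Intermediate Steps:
$h{\left(p \right)} = -690$ ($h{\left(p \right)} = \left(-1\right) 690 = -690$)
$\left(352377 - 252683\right) \left(h{\left(325 \right)} - 405097\right) = \left(352377 - 252683\right) \left(-690 - 405097\right) = 99694 \left(-405787\right) = -40454529178$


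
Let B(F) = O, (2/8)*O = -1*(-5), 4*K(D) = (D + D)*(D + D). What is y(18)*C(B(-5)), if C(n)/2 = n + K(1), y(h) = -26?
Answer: -1092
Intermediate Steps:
K(D) = D² (K(D) = ((D + D)*(D + D))/4 = ((2*D)*(2*D))/4 = (4*D²)/4 = D²)
O = 20 (O = 4*(-1*(-5)) = 4*5 = 20)
B(F) = 20
C(n) = 2 + 2*n (C(n) = 2*(n + 1²) = 2*(n + 1) = 2*(1 + n) = 2 + 2*n)
y(18)*C(B(-5)) = -26*(2 + 2*20) = -26*(2 + 40) = -26*42 = -1092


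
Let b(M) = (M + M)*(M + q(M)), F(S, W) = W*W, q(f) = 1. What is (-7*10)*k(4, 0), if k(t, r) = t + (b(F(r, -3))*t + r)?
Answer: -50680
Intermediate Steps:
F(S, W) = W²
b(M) = 2*M*(1 + M) (b(M) = (M + M)*(M + 1) = (2*M)*(1 + M) = 2*M*(1 + M))
k(t, r) = r + 181*t (k(t, r) = t + ((2*(-3)²*(1 + (-3)²))*t + r) = t + ((2*9*(1 + 9))*t + r) = t + ((2*9*10)*t + r) = t + (180*t + r) = t + (r + 180*t) = r + 181*t)
(-7*10)*k(4, 0) = (-7*10)*(0 + 181*4) = -70*(0 + 724) = -70*724 = -50680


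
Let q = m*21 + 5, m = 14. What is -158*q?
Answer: -47242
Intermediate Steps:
q = 299 (q = 14*21 + 5 = 294 + 5 = 299)
-158*q = -158*299 = -47242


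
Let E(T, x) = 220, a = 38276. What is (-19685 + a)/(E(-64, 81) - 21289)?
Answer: -6197/7023 ≈ -0.88239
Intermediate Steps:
(-19685 + a)/(E(-64, 81) - 21289) = (-19685 + 38276)/(220 - 21289) = 18591/(-21069) = 18591*(-1/21069) = -6197/7023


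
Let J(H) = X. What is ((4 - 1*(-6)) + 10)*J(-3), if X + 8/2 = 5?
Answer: 20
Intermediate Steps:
X = 1 (X = -4 + 5 = 1)
J(H) = 1
((4 - 1*(-6)) + 10)*J(-3) = ((4 - 1*(-6)) + 10)*1 = ((4 + 6) + 10)*1 = (10 + 10)*1 = 20*1 = 20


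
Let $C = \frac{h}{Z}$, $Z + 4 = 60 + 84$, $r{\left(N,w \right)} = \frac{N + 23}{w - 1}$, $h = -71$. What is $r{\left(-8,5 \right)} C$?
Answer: $- \frac{213}{112} \approx -1.9018$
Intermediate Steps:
$r{\left(N,w \right)} = \frac{23 + N}{-1 + w}$
$Z = 140$ ($Z = -4 + \left(60 + 84\right) = -4 + 144 = 140$)
$C = - \frac{71}{140} \approx -0.50714$
$r{\left(-8,5 \right)} C = \frac{23 - 8}{-1 + 5} \left(- \frac{71}{140}\right) = \frac{1}{4} \cdot 15 \left(- \frac{71}{140}\right) = \frac{15}{4} \left(- \frac{71}{140}\right) = - \frac{213}{112}$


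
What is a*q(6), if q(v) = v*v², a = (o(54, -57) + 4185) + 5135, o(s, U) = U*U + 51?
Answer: 2725920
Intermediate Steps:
o(s, U) = 51 + U² (o(s, U) = U² + 51 = 51 + U²)
a = 12620 (a = ((51 + (-57)²) + 4185) + 5135 = ((51 + 3249) + 4185) + 5135 = (3300 + 4185) + 5135 = 7485 + 5135 = 12620)
q(v) = v³
a*q(6) = 12620*6³ = 12620*216 = 2725920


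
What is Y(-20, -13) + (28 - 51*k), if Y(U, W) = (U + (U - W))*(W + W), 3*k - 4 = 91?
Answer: -885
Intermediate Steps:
k = 95/3 (k = 4/3 + (1/3)*91 = 4/3 + 91/3 = 95/3 ≈ 31.667)
Y(U, W) = 2*W*(-W + 2*U) (Y(U, W) = (-W + 2*U)*(2*W) = 2*W*(-W + 2*U))
Y(-20, -13) + (28 - 51*k) = 2*(-13)*(-1*(-13) + 2*(-20)) + (28 - 51*95/3) = 2*(-13)*(13 - 40) + (28 - 1615) = 2*(-13)*(-27) - 1587 = 702 - 1587 = -885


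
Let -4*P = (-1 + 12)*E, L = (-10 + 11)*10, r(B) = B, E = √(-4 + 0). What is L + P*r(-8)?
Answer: 10 + 44*I ≈ 10.0 + 44.0*I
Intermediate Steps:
E = 2*I (E = √(-4) = 2*I ≈ 2.0*I)
L = 10 (L = 1*10 = 10)
P = -11*I/2 (P = -(-1 + 12)*2*I/4 = -11*2*I/4 = -11*I/2 ≈ -5.5*I)
L + P*r(-8) = 10 - 11*I/2*(-8) = 10 + 44*I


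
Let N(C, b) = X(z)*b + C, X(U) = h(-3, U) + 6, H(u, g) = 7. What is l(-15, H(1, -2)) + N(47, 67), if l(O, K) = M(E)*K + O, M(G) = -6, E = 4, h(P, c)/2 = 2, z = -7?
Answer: 660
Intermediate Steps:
h(P, c) = 4 (h(P, c) = 2*2 = 4)
X(U) = 10 (X(U) = 4 + 6 = 10)
N(C, b) = C + 10*b (N(C, b) = 10*b + C = C + 10*b)
l(O, K) = O - 6*K (l(O, K) = -6*K + O = O - 6*K)
l(-15, H(1, -2)) + N(47, 67) = (-15 - 6*7) + (47 + 10*67) = (-15 - 42) + (47 + 670) = -57 + 717 = 660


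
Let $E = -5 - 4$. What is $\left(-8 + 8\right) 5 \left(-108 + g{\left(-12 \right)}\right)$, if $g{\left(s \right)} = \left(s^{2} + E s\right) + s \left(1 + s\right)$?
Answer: $0$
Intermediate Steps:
$E = -9$
$g{\left(s \right)} = s^{2} - 9 s + s \left(1 + s\right)$ ($g{\left(s \right)} = \left(s^{2} - 9 s\right) + s \left(1 + s\right) = s^{2} - 9 s + s \left(1 + s\right)$)
$\left(-8 + 8\right) 5 \left(-108 + g{\left(-12 \right)}\right) = \left(-8 + 8\right) 5 \left(-108 + 2 \left(-12\right) \left(-4 - 12\right)\right) = 0 \cdot 5 \left(-108 + 2 \left(-12\right) \left(-16\right)\right) = 0 \left(-108 + 384\right) = 0 \cdot 276 = 0$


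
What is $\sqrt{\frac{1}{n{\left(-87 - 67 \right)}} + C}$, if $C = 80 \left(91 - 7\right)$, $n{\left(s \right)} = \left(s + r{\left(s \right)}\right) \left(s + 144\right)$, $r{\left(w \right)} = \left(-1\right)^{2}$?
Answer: $\frac{\sqrt{1747872170}}{510} \approx 81.976$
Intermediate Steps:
$r{\left(w \right)} = 1$
$n{\left(s \right)} = \left(1 + s\right) \left(144 + s\right)$ ($n{\left(s \right)} = \left(s + 1\right) \left(s + 144\right) = \left(1 + s\right) \left(144 + s\right)$)
$C = 6720$ ($C = 80 \cdot 84 = 6720$)
$\sqrt{\frac{1}{n{\left(-87 - 67 \right)}} + C} = \sqrt{\frac{1}{144 + \left(-87 - 67\right)^{2} + 145 \left(-87 - 67\right)} + 6720} = \sqrt{\frac{1}{144 + \left(-154\right)^{2} + 145 \left(-154\right)} + 6720} = \sqrt{\frac{1}{144 + 23716 - 22330} + 6720} = \sqrt{\frac{1}{1530} + 6720} = \sqrt{\frac{10281601}{1530}} = \frac{\sqrt{1747872170}}{510}$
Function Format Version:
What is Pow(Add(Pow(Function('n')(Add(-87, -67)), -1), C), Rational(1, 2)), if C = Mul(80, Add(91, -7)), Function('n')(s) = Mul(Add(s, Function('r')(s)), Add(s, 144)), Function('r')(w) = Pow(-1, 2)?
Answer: Mul(Rational(1, 510), Pow(1747872170, Rational(1, 2))) ≈ 81.976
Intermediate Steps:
Function('r')(w) = 1
Function('n')(s) = Mul(Add(1, s), Add(144, s)) (Function('n')(s) = Mul(Add(s, 1), Add(s, 144)) = Mul(Add(1, s), Add(144, s)))
C = 6720 (C = Mul(80, 84) = 6720)
Pow(Add(Pow(Function('n')(Add(-87, -67)), -1), C), Rational(1, 2)) = Pow(Add(Pow(Add(144, Pow(Add(-87, -67), 2), Mul(145, Add(-87, -67))), -1), 6720), Rational(1, 2)) = Pow(Add(Pow(Add(144, Pow(-154, 2), Mul(145, -154)), -1), 6720), Rational(1, 2)) = Pow(Add(Pow(Add(144, 23716, -22330), -1), 6720), Rational(1, 2)) = Pow(Add(Pow(1530, -1), 6720), Rational(1, 2)) = Pow(Add(Rational(1, 1530), 6720), Rational(1, 2)) = Pow(Rational(10281601, 1530), Rational(1, 2)) = Mul(Rational(1, 510), Pow(1747872170, Rational(1, 2)))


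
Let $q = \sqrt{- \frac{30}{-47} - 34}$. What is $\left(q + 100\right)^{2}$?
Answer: $\frac{468432}{47} + \frac{5600 i \sqrt{94}}{47} \approx 9966.6 + 1155.2 i$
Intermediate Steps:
$q = \frac{28 i \sqrt{94}}{47}$ ($q = \sqrt{\left(-30\right) \left(- \frac{1}{47}\right) - 34} = \sqrt{\frac{30}{47} - 34} = \sqrt{- \frac{1568}{47}} = \frac{28 i \sqrt{94}}{47} \approx 5.776 i$)
$\left(q + 100\right)^{2} = \left(\frac{28 i \sqrt{94}}{47} + 100\right)^{2} = \left(100 + \frac{28 i \sqrt{94}}{47}\right)^{2}$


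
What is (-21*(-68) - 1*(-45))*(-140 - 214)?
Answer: -521442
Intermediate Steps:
(-21*(-68) - 1*(-45))*(-140 - 214) = (1428 + 45)*(-354) = 1473*(-354) = -521442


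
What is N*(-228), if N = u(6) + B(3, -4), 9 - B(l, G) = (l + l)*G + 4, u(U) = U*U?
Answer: -14820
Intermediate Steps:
u(U) = U²
B(l, G) = 5 - 2*G*l (B(l, G) = 9 - ((l + l)*G + 4) = 9 - ((2*l)*G + 4) = 9 - (2*G*l + 4) = 9 - (4 + 2*G*l) = 9 + (-4 - 2*G*l) = 5 - 2*G*l)
N = 65 (N = 6² + (5 - 2*(-4)*3) = 36 + (5 + 24) = 36 + 29 = 65)
N*(-228) = 65*(-228) = -14820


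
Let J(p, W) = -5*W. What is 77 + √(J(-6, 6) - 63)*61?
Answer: 77 + 61*I*√93 ≈ 77.0 + 588.26*I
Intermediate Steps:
77 + √(J(-6, 6) - 63)*61 = 77 + √(-5*6 - 63)*61 = 77 + √(-30 - 63)*61 = 77 + √(-93)*61 = 77 + (I*√93)*61 = 77 + 61*I*√93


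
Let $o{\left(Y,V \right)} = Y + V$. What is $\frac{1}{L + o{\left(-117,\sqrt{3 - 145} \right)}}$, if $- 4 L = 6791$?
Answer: $- \frac{29036}{52695353} - \frac{16 i \sqrt{142}}{52695353} \approx -0.00055102 - 3.6182 \cdot 10^{-6} i$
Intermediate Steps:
$o{\left(Y,V \right)} = V + Y$
$L = - \frac{6791}{4}$ ($L = \left(- \frac{1}{4}\right) 6791 = - \frac{6791}{4} \approx -1697.8$)
$\frac{1}{L + o{\left(-117,\sqrt{3 - 145} \right)}} = \frac{1}{- \frac{6791}{4} - \left(117 - \sqrt{3 - 145}\right)} = \frac{1}{- \frac{6791}{4} - \left(117 - \sqrt{-142}\right)} = \frac{1}{- \frac{6791}{4} - \left(117 - i \sqrt{142}\right)} = \frac{1}{- \frac{7259}{4} + i \sqrt{142}}$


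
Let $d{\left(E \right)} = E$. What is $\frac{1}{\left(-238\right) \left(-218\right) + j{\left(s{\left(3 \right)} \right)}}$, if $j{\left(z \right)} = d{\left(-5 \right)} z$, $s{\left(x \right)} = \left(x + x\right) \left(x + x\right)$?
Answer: $\frac{1}{51704} \approx 1.9341 \cdot 10^{-5}$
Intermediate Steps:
$s{\left(x \right)} = 4 x^{2}$ ($s{\left(x \right)} = 2 x 2 x = 4 x^{2}$)
$j{\left(z \right)} = - 5 z$
$\frac{1}{\left(-238\right) \left(-218\right) + j{\left(s{\left(3 \right)} \right)}} = \frac{1}{\left(-238\right) \left(-218\right) - 5 \cdot 4 \cdot 3^{2}} = \frac{1}{51884 - 5 \cdot 4 \cdot 9} = \frac{1}{51884 - 180} = \frac{1}{51704}$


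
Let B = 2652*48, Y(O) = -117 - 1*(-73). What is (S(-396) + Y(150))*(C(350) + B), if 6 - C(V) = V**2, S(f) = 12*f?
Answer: -23030392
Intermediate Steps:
Y(O) = -44 (Y(O) = -117 + 73 = -44)
B = 127296
C(V) = 6 - V**2
(S(-396) + Y(150))*(C(350) + B) = (12*(-396) - 44)*((6 - 1*350**2) + 127296) = (-4752 - 44)*((6 - 1*122500) + 127296) = -4796*((6 - 122500) + 127296) = -4796*(-122494 + 127296) = -4796*4802 = -23030392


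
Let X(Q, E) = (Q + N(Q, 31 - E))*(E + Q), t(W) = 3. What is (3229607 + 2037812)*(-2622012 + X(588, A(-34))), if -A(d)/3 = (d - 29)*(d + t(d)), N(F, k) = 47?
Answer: -31441734950643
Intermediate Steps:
A(d) = -3*(-29 + d)*(3 + d) (A(d) = -3*(d - 29)*(d + 3) = -3*(-29 + d)*(3 + d))
X(Q, E) = (47 + Q)*(E + Q) (X(Q, E) = (Q + 47)*(E + Q) = (47 + Q)*(E + Q))
(3229607 + 2037812)*(-2622012 + X(588, A(-34))) = (3229607 + 2037812)*(-2622012 + (588² + 47*(261 - 3*(-34)² + 78*(-34)) + 47*588 + (261 - 3*(-34)² + 78*(-34))*588)) = 5267419*(-2622012 + (345744 + 47*(261 - 3*1156 - 2652) + 27636 + (261 - 3*1156 - 2652)*588)) = 5267419*(-2622012 + (345744 + 47*(261 - 3468 - 2652) + 27636 + (261 - 3468 - 2652)*588)) = 5267419*(-2622012 + (345744 + 47*(-5859) + 27636 - 5859*588)) = 5267419*(-2622012 + (345744 - 275373 + 27636 - 3445092)) = 5267419*(-2622012 - 3347085) = 5267419*(-5969097) = -31441734950643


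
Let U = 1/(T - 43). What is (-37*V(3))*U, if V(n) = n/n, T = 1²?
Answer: 37/42 ≈ 0.88095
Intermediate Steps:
T = 1
U = -1/42 (U = 1/(1 - 43) = 1/(-42) = -1/42 ≈ -0.023810)
V(n) = 1
(-37*V(3))*U = -37*1*(-1/42) = -37*(-1/42) = 37/42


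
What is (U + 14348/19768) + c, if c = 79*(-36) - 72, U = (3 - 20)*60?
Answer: -19448125/4942 ≈ -3935.3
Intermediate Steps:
U = -1020 (U = -17*60 = -1020)
c = -2916 (c = -2844 - 72 = -2916)
(U + 14348/19768) + c = (-1020 + 14348/19768) - 2916 = (-1020 + 14348*(1/19768)) - 2916 = (-1020 + 3587/4942) - 2916 = -5037253/4942 - 2916 = -19448125/4942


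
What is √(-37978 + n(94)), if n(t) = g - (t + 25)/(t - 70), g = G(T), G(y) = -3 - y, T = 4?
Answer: I*√5470554/12 ≈ 194.91*I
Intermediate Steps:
g = -7 (g = -3 - 1*4 = -3 - 4 = -7)
n(t) = -7 - (25 + t)/(-70 + t) (n(t) = -7 - (t + 25)/(t - 70) = -7 - (25 + t)/(-70 + t))
√(-37978 + n(94)) = √(-37978 + (465 - 8*94)/(-70 + 94)) = √(-37978 + (465 - 752)/24) = √(-37978 + (1/24)*(-287)) = √(-37978 - 287/24) = √(-911759/24) = I*√5470554/12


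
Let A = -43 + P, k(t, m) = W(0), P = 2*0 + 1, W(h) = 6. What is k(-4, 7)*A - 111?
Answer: -363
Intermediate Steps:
P = 1 (P = 0 + 1 = 1)
k(t, m) = 6
A = -42 (A = -43 + 1 = -42)
k(-4, 7)*A - 111 = 6*(-42) - 111 = -252 - 111 = -363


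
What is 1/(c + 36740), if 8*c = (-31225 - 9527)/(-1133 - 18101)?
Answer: 9617/353331127 ≈ 2.7218e-5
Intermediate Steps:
c = 2547/9617 (c = ((-31225 - 9527)/(-1133 - 18101))/8 = (-40752/(-19234))/8 = (-40752*(-1/19234))/8 = (1/8)*(20376/9617) = 2547/9617 ≈ 0.26484)
1/(c + 36740) = 1/(2547/9617 + 36740) = 1/(353331127/9617) = 9617/353331127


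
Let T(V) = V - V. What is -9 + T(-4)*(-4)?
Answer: -9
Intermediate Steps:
T(V) = 0
-9 + T(-4)*(-4) = -9 + 0*(-4) = -9 + 0 = -9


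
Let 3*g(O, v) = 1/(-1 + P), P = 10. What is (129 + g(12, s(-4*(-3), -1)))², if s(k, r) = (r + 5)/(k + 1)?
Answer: 12138256/729 ≈ 16651.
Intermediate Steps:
s(k, r) = (5 + r)/(1 + k)
g(O, v) = 1/27 (g(O, v) = 1/(3*(-1 + 10)) = (⅓)/9 = (⅓)*(⅑) = 1/27)
(129 + g(12, s(-4*(-3), -1)))² = (129 + 1/27)² = (3484/27)² = 12138256/729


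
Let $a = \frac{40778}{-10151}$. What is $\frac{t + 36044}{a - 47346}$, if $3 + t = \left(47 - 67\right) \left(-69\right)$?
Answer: $- \frac{379860571}{480650024} \approx -0.79031$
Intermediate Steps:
$a = - \frac{40778}{10151}$ ($a = 40778 \left(- \frac{1}{10151}\right) = - \frac{40778}{10151} \approx -4.0171$)
$t = 1377$ ($t = -3 + \left(47 - 67\right) \left(-69\right) = -3 - -1380 = -3 + 1380 = 1377$)
$\frac{t + 36044}{a - 47346} = \frac{1377 + 36044}{- \frac{40778}{10151} - 47346} = \frac{37421}{- \frac{480650024}{10151}} = 37421 \left(- \frac{10151}{480650024}\right) = - \frac{379860571}{480650024}$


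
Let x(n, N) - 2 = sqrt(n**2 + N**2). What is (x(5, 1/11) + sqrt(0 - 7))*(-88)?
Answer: -176 - 8*sqrt(3026) - 88*I*sqrt(7) ≈ -616.07 - 232.83*I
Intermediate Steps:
x(n, N) = 2 + sqrt(N**2 + n**2) (x(n, N) = 2 + sqrt(n**2 + N**2) = 2 + sqrt(N**2 + n**2))
(x(5, 1/11) + sqrt(0 - 7))*(-88) = ((2 + sqrt((1/11)**2 + 5**2)) + sqrt(0 - 7))*(-88) = ((2 + sqrt((1/11)**2 + 25)) + sqrt(-7))*(-88) = ((2 + sqrt(1/121 + 25)) + I*sqrt(7))*(-88) = ((2 + sqrt(3026/121)) + I*sqrt(7))*(-88) = ((2 + sqrt(3026)/11) + I*sqrt(7))*(-88) = (2 + sqrt(3026)/11 + I*sqrt(7))*(-88) = -176 - 8*sqrt(3026) - 88*I*sqrt(7)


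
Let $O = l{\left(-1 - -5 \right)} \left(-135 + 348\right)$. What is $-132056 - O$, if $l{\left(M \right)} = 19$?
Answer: $-136103$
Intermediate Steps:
$O = 4047$ ($O = 19 \left(-135 + 348\right) = 19 \cdot 213 = 4047$)
$-132056 - O = -132056 - 4047 = -136103$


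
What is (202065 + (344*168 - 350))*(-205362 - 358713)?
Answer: -146381411025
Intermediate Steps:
(202065 + (344*168 - 350))*(-205362 - 358713) = (202065 + (57792 - 350))*(-564075) = (202065 + 57442)*(-564075) = 259507*(-564075) = -146381411025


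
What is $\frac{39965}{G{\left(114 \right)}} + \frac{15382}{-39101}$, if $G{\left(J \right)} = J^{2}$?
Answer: $\frac{1362766993}{508156596} \approx 2.6818$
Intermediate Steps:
$\frac{39965}{G{\left(114 \right)}} + \frac{15382}{-39101} = \frac{39965}{114^{2}} + \frac{15382}{-39101} = \frac{39965}{12996} + 15382 \left(- \frac{1}{39101}\right) = 39965 \cdot \frac{1}{12996} - \frac{15382}{39101} = \frac{39965}{12996} - \frac{15382}{39101} = \frac{1362766993}{508156596}$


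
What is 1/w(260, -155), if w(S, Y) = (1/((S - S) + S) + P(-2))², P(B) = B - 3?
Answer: 67600/1687401 ≈ 0.040062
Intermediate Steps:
P(B) = -3 + B
w(S, Y) = (-5 + 1/S)² (w(S, Y) = (1/((S - S) + S) + (-3 - 2))² = (1/(0 + S) - 5)² = (1/S - 5)² = (-5 + 1/S)²)
1/w(260, -155) = 1/((-1 + 5*260)²/260²) = 1/((-1 + 1300)²/67600) = 1/((1/67600)*1299²) = 1/((1/67600)*1687401) = 1/(1687401/67600) = 67600/1687401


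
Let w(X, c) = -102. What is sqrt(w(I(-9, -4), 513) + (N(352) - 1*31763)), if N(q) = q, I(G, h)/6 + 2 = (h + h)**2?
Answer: I*sqrt(31513) ≈ 177.52*I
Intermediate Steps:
I(G, h) = -12 + 24*h**2 (I(G, h) = -12 + 6*(h + h)**2 = -12 + 6*(2*h)**2 = -12 + 6*(4*h**2) = -12 + 24*h**2)
sqrt(w(I(-9, -4), 513) + (N(352) - 1*31763)) = sqrt(-102 + (352 - 1*31763)) = sqrt(-102 + (352 - 31763)) = sqrt(-102 - 31411) = sqrt(-31513) = I*sqrt(31513)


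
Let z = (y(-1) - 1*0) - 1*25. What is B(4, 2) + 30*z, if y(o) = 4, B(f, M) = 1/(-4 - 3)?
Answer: -4411/7 ≈ -630.14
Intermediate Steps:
B(f, M) = -1/7 (B(f, M) = 1/(-7) = -1/7)
z = -21 (z = (4 - 1*0) - 1*25 = (4 + 0) - 25 = 4 - 25 = -21)
B(4, 2) + 30*z = -1/7 + 30*(-21) = -1/7 - 630 = -4411/7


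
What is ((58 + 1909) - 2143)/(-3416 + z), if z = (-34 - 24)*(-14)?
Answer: 44/651 ≈ 0.067588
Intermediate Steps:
z = 812 (z = -58*(-14) = 812)
((58 + 1909) - 2143)/(-3416 + z) = ((58 + 1909) - 2143)/(-3416 + 812) = (1967 - 2143)/(-2604) = -176*(-1/2604) = 44/651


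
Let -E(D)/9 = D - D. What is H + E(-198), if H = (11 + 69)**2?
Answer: 6400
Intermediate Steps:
E(D) = 0 (E(D) = -9*(D - D) = -9*0 = 0)
H = 6400 (H = 80**2 = 6400)
H + E(-198) = 6400 + 0 = 6400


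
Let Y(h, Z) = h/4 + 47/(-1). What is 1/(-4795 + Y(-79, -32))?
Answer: -4/19447 ≈ -0.00020569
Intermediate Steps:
Y(h, Z) = -47 + h/4 (Y(h, Z) = h*(1/4) + 47*(-1) = h/4 - 47 = -47 + h/4)
1/(-4795 + Y(-79, -32)) = 1/(-4795 + (-47 + (1/4)*(-79))) = 1/(-4795 + (-47 - 79/4)) = 1/(-4795 - 267/4) = 1/(-19447/4) = -4/19447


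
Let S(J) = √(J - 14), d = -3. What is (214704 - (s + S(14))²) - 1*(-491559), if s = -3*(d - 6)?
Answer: 705534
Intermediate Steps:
s = 27 (s = -3*(-3 - 6) = -3*(-9) = 27)
S(J) = √(-14 + J)
(214704 - (s + S(14))²) - 1*(-491559) = (214704 - (27 + √(-14 + 14))²) - 1*(-491559) = (214704 - (27 + √0)²) + 491559 = (214704 - (27 + 0)²) + 491559 = (214704 - 1*27²) + 491559 = (214704 - 1*729) + 491559 = (214704 - 729) + 491559 = 213975 + 491559 = 705534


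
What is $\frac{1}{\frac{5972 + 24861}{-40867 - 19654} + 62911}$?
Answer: $\frac{60521}{3807405798} \approx 1.5896 \cdot 10^{-5}$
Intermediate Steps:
$\frac{1}{\frac{5972 + 24861}{-40867 - 19654} + 62911} = \frac{1}{\frac{30833}{-60521} + 62911} = \frac{1}{30833 \left(- \frac{1}{60521}\right) + 62911} = \frac{1}{- \frac{30833}{60521} + 62911} = \frac{1}{\frac{3807405798}{60521}} = \frac{60521}{3807405798}$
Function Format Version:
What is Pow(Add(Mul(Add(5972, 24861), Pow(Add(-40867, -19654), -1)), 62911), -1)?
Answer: Rational(60521, 3807405798) ≈ 1.5896e-5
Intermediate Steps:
Pow(Add(Mul(Add(5972, 24861), Pow(Add(-40867, -19654), -1)), 62911), -1) = Pow(Add(Mul(30833, Pow(-60521, -1)), 62911), -1) = Pow(Add(Mul(30833, Rational(-1, 60521)), 62911), -1) = Pow(Add(Rational(-30833, 60521), 62911), -1) = Pow(Rational(3807405798, 60521), -1) = Rational(60521, 3807405798)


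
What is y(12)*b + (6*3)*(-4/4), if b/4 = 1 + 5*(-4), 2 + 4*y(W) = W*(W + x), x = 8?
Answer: -4540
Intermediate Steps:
y(W) = -1/2 + W*(8 + W)/4 (y(W) = -1/2 + (W*(W + 8))/4 = -1/2 + (W*(8 + W))/4 = -1/2 + W*(8 + W)/4)
b = -76 (b = 4*(1 + 5*(-4)) = 4*(1 - 20) = 4*(-19) = -76)
y(12)*b + (6*3)*(-4/4) = (-1/2 + 2*12 + (1/4)*12**2)*(-76) + (6*3)*(-4/4) = (-1/2 + 24 + (1/4)*144)*(-76) + 18*(-4*1/4) = (-1/2 + 24 + 36)*(-76) + 18*(-1) = (119/2)*(-76) - 18 = -4522 - 18 = -4540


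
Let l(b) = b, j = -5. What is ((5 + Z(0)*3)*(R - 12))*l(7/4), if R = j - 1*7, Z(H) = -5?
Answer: 420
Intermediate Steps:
R = -12 (R = -5 - 1*7 = -5 - 7 = -12)
((5 + Z(0)*3)*(R - 12))*l(7/4) = ((5 - 5*3)*(-12 - 12))*(7/4) = ((5 - 15)*(-24))*(7*(1/4)) = -10*(-24)*(7/4) = 240*(7/4) = 420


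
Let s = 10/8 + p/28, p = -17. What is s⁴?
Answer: 6561/38416 ≈ 0.17079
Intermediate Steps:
s = 9/14 (s = 10/8 - 17/28 = 10*(⅛) - 17*1/28 = 5/4 - 17/28 = 9/14 ≈ 0.64286)
s⁴ = (9/14)⁴ = 6561/38416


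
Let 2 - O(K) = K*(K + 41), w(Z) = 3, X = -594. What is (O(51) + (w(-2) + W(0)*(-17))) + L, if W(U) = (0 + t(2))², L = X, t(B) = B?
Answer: -5349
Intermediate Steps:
L = -594
W(U) = 4 (W(U) = (0 + 2)² = 2² = 4)
O(K) = 2 - K*(41 + K) (O(K) = 2 - K*(K + 41) = 2 - K*(41 + K))
(O(51) + (w(-2) + W(0)*(-17))) + L = ((2 - 1*51² - 41*51) + (3 + 4*(-17))) - 594 = ((2 - 1*2601 - 2091) + (3 - 68)) - 594 = ((2 - 2601 - 2091) - 65) - 594 = (-4690 - 65) - 594 = -4755 - 594 = -5349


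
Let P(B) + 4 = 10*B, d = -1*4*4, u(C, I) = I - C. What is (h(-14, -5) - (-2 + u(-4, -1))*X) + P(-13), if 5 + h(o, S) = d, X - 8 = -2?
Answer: -161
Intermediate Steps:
X = 6 (X = 8 - 2 = 6)
d = -16 (d = -4*4 = -16)
h(o, S) = -21 (h(o, S) = -5 - 16 = -21)
P(B) = -4 + 10*B
(h(-14, -5) - (-2 + u(-4, -1))*X) + P(-13) = (-21 - (-2 + (-1 - 1*(-4)))*6) + (-4 + 10*(-13)) = (-21 - (-2 + (-1 + 4))*6) + (-4 - 130) = (-21 - (-2 + 3)*6) - 134 = (-21 - 6) - 134 = -27 - 134 = -161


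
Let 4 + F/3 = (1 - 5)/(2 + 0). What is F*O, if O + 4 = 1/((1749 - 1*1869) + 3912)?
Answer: 45501/632 ≈ 71.995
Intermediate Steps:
F = -18 (F = -12 + 3*((1 - 5)/(2 + 0)) = -12 + 3*(-4/2) = -12 + 3*(-4*½) = -12 + 3*(-2) = -12 - 6 = -18)
O = -15167/3792 (O = -4 + 1/((1749 - 1*1869) + 3912) = -4 + 1/((1749 - 1869) + 3912) = -4 + 1/(-120 + 3912) = -4 + 1/3792 = -15167/3792 ≈ -3.9997)
F*O = -18*(-15167/3792) = 45501/632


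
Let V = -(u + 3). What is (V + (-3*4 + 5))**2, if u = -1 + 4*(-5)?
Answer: 121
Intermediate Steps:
u = -21 (u = -1 - 20 = -21)
V = 18 (V = -(-21 + 3) = -1*(-18) = 18)
(V + (-3*4 + 5))**2 = (18 + (-3*4 + 5))**2 = (18 + (-12 + 5))**2 = (18 - 7)**2 = 11**2 = 121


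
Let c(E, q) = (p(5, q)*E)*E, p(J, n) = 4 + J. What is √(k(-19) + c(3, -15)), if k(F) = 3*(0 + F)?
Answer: 2*√6 ≈ 4.8990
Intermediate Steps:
k(F) = 3*F
c(E, q) = 9*E² (c(E, q) = ((4 + 5)*E)*E = (9*E)*E = 9*E²)
√(k(-19) + c(3, -15)) = √(3*(-19) + 9*3²) = √(-57 + 9*9) = √(-57 + 81) = √24 = 2*√6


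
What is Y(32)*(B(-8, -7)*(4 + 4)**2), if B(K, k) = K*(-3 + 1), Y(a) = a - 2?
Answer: 30720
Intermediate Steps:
Y(a) = -2 + a
B(K, k) = -2*K (B(K, k) = K*(-2) = -2*K)
Y(32)*(B(-8, -7)*(4 + 4)**2) = (-2 + 32)*((-2*(-8))*(4 + 4)**2) = 30*(16*8**2) = 30*(16*64) = 30*1024 = 30720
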